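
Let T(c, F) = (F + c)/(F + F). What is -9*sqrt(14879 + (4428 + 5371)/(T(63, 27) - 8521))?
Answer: -63*sqrt(198334297070)/25558 ≈ -1097.8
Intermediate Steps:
T(c, F) = (F + c)/(2*F) (T(c, F) = (F + c)/((2*F)) = (F + c)*(1/(2*F)) = (F + c)/(2*F))
-9*sqrt(14879 + (4428 + 5371)/(T(63, 27) - 8521)) = -9*sqrt(14879 + (4428 + 5371)/((1/2)*(27 + 63)/27 - 8521)) = -9*sqrt(14879 + 9799/((1/2)*(1/27)*90 - 8521)) = -9*sqrt(14879 + 9799/(5/3 - 8521)) = -9*sqrt(14879 + 9799/(-25558/3)) = -9*sqrt(14879 + 9799*(-3/25558)) = -9*sqrt(14879 - 29397/25558) = -63*sqrt(198334297070)/25558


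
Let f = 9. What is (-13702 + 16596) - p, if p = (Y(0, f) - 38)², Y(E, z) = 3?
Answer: 1669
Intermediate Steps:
p = 1225 (p = (3 - 38)² = (-35)² = 1225)
(-13702 + 16596) - p = (-13702 + 16596) - 1*1225 = 2894 - 1225 = 1669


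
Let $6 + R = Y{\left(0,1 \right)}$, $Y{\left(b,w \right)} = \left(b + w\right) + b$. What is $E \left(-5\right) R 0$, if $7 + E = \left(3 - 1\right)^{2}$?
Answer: $0$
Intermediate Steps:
$Y{\left(b,w \right)} = w + 2 b$
$R = -5$ ($R = -6 + \left(1 + 2 \cdot 0\right) = -6 + \left(1 + 0\right) = -6 + 1 = -5$)
$E = -3$ ($E = -7 + \left(3 - 1\right)^{2} = -7 + 2^{2} = -7 + 4 = -3$)
$E \left(-5\right) R 0 = \left(-3\right) \left(-5\right) \left(\left(-5\right) 0\right) = 15 \cdot 0 = 0$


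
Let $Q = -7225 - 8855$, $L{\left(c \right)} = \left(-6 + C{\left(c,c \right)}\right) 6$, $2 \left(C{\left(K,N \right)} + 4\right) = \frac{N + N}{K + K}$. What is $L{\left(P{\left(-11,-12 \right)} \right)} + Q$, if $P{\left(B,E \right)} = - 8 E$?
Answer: $-16137$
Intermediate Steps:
$C{\left(K,N \right)} = -4 + \frac{N}{2 K}$ ($C{\left(K,N \right)} = -4 + \frac{\left(N + N\right) \frac{1}{K + K}}{2} = -4 + \frac{2 N \frac{1}{2 K}}{2} = -4 + \frac{N \frac{1}{K}}{2} = -4 + \frac{N}{2 K}$)
$L{\left(c \right)} = -57$ ($L{\left(c \right)} = \left(-6 - \left(4 - \frac{c}{2 c}\right)\right) 6 = \left(-6 + \left(-4 + \frac{1}{2}\right)\right) 6 = \left(-6 - \frac{7}{2}\right) 6 = \left(- \frac{19}{2}\right) 6 = -57$)
$Q = -16080$
$L{\left(P{\left(-11,-12 \right)} \right)} + Q = -57 - 16080 = -16137$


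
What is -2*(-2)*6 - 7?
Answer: 17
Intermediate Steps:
-2*(-2)*6 - 7 = 4*6 - 7 = 24 - 7 = 17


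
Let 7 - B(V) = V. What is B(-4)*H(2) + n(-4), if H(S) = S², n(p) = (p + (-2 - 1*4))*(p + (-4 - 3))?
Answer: 154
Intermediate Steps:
B(V) = 7 - V
n(p) = (-7 + p)*(-6 + p) (n(p) = (p + (-2 - 4))*(p - 7) = (p - 6)*(-7 + p) = (-6 + p)*(-7 + p) = (-7 + p)*(-6 + p))
B(-4)*H(2) + n(-4) = (7 - 1*(-4))*2² + (42 + (-4)² - 13*(-4)) = (7 + 4)*4 + (42 + 16 + 52) = 11*4 + 110 = 44 + 110 = 154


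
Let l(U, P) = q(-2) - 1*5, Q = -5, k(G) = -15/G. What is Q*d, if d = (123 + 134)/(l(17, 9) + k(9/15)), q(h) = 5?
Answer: 257/5 ≈ 51.400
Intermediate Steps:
l(U, P) = 0 (l(U, P) = 5 - 1*5 = 5 - 5 = 0)
d = -257/25 (d = (123 + 134)/(0 - 15/(9/15)) = 257/(0 - 15/(9*(1/15))) = 257/(0 - 15/⅗) = 257/(0 - 15*5/3) = 257/(0 - 25) = 257/(-25) = 257*(-1/25) = -257/25 ≈ -10.280)
Q*d = -5*(-257/25) = 257/5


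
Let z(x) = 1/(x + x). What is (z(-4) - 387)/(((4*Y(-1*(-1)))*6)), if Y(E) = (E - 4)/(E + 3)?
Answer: 3097/144 ≈ 21.507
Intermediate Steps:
Y(E) = (-4 + E)/(3 + E)
z(x) = 1/(2*x)
(z(-4) - 387)/(((4*Y(-1*(-1)))*6)) = ((½)/(-4) - 387)/(((4*((-4 - 1*(-1))/(3 - 1*(-1))))*6)) = ((½)*(-¼) - 387)/(((4*((-4 + 1)/(3 + 1)))*6)) = (-⅛ - 387)/(((4*(-3/4))*6)) = -3097/(8*((4*((¼)*(-3)))*6)) = -3097/(8*((4*(-¾))*6)) = -3097/(8*((-3*6))) = -3097/8/(-18) = -3097/8*(-1/18) = 3097/144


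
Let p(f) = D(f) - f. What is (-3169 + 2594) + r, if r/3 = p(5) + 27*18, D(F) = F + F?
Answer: 898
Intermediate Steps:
D(F) = 2*F
p(f) = f (p(f) = 2*f - f = f)
r = 1473 (r = 3*(5 + 27*18) = 3*(5 + 486) = 3*491 = 1473)
(-3169 + 2594) + r = (-3169 + 2594) + 1473 = -575 + 1473 = 898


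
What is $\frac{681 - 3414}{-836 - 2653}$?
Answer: $\frac{911}{1163} \approx 0.78332$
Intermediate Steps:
$\frac{681 - 3414}{-836 - 2653} = - \frac{2733}{-836 - 2653} = - \frac{2733}{-3489} = \left(-2733\right) \left(- \frac{1}{3489}\right) = \frac{911}{1163}$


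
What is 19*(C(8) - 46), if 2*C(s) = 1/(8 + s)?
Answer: -27949/32 ≈ -873.41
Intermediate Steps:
C(s) = 1/(2*(8 + s))
19*(C(8) - 46) = 19*(1/(2*(8 + 8)) - 46) = 19*((½)/16 - 46) = 19*((½)*(1/16) - 46) = 19*(1/32 - 46) = 19*(-1471/32) = -27949/32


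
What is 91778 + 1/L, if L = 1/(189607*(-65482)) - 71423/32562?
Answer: 20346552393404704651/221694234616091 ≈ 91778.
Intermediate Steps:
L = -221694234616091/101071190895147 (L = (1/189607)*(-1/65482) - 71423*1/32562 = -1/12415845574 - 71423/32562 = -221694234616091/101071190895147 ≈ -2.1934)
91778 + 1/L = 91778 + 1/(-221694234616091/101071190895147) = 91778 - 101071190895147/221694234616091 = 20346552393404704651/221694234616091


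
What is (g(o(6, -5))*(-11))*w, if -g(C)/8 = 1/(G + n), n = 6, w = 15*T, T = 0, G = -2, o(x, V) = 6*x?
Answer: 0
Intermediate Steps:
w = 0 (w = 15*0 = 0)
g(C) = -2 (g(C) = -8/(-2 + 6) = -8/4 = -8*¼ = -2)
(g(o(6, -5))*(-11))*w = -2*(-11)*0 = 22*0 = 0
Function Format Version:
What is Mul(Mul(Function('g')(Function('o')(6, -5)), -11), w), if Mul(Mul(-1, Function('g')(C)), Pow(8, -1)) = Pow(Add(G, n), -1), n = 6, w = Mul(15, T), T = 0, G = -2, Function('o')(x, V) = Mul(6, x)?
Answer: 0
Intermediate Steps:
w = 0 (w = Mul(15, 0) = 0)
Function('g')(C) = -2 (Function('g')(C) = Mul(-8, Pow(Add(-2, 6), -1)) = Mul(-8, Pow(4, -1)) = Mul(-8, Rational(1, 4)) = -2)
Mul(Mul(Function('g')(Function('o')(6, -5)), -11), w) = Mul(Mul(-2, -11), 0) = Mul(22, 0) = 0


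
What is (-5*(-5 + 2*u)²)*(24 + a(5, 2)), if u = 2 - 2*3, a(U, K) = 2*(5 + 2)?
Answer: -32110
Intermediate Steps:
a(U, K) = 14 (a(U, K) = 2*7 = 14)
u = -4 (u = 2 - 6 = -4)
(-5*(-5 + 2*u)²)*(24 + a(5, 2)) = (-5*(-5 + 2*(-4))²)*(24 + 14) = -5*(-5 - 8)²*38 = -5*(-13)²*38 = -5*169*38 = -845*38 = -32110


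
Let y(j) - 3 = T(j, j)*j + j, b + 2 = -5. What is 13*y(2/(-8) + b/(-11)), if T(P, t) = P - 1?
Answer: 79261/1936 ≈ 40.941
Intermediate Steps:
b = -7 (b = -2 - 5 = -7)
T(P, t) = -1 + P
y(j) = 3 + j + j*(-1 + j) (y(j) = 3 + ((-1 + j)*j + j) = 3 + (j*(-1 + j) + j) = 3 + (j + j*(-1 + j)) = 3 + j + j*(-1 + j))
13*y(2/(-8) + b/(-11)) = 13*(3 + (2/(-8) - 7/(-11))²) = 13*(3 + (2*(-⅛) - 7*(-1/11))²) = 13*(3 + (-¼ + 7/11)²) = 13*(3 + (17/44)²) = 13*(3 + 289/1936) = 13*(6097/1936) = 79261/1936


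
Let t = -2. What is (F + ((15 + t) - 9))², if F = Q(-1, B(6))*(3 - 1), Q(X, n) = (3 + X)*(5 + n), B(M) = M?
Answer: 2304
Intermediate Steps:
F = 44 (F = (15 + 3*6 + 5*(-1) - 1*6)*(3 - 1) = (15 + 18 - 5 - 6)*2 = 22*2 = 44)
(F + ((15 + t) - 9))² = (44 + ((15 - 2) - 9))² = (44 + (13 - 9))² = (44 + 4)² = 48² = 2304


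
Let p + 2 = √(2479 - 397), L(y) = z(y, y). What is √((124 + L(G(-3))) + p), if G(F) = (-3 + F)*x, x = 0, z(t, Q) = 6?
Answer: √(128 + √2082) ≈ 13.177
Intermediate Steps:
G(F) = 0 (G(F) = (-3 + F)*0 = 0)
L(y) = 6
p = -2 + √2082 (p = -2 + √(2479 - 397) = -2 + √2082 ≈ 43.629)
√((124 + L(G(-3))) + p) = √((124 + 6) + (-2 + √2082)) = √(130 + (-2 + √2082)) = √(128 + √2082)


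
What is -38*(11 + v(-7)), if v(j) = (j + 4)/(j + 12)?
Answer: -1976/5 ≈ -395.20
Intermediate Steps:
v(j) = (4 + j)/(12 + j)
-38*(11 + v(-7)) = -38*(11 + (4 - 7)/(12 - 7)) = -38*(11 - 3/5) = -38*52/5 = -1976/5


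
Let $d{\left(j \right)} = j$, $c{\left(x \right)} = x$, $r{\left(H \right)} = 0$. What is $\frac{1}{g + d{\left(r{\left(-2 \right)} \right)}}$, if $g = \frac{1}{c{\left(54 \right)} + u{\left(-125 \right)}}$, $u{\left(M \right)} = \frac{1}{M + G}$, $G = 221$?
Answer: $\frac{5185}{96} \approx 54.01$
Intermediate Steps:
$u{\left(M \right)} = \frac{1}{221 + M}$ ($u{\left(M \right)} = \frac{1}{M + 221} = \frac{1}{221 + M}$)
$g = \frac{96}{5185}$ ($g = \frac{1}{54 + \frac{1}{221 - 125}} = \frac{1}{54 + \frac{1}{96}} = \frac{1}{\frac{5185}{96}} = \frac{96}{5185} \approx 0.018515$)
$\frac{1}{g + d{\left(r{\left(-2 \right)} \right)}} = \frac{1}{\frac{96}{5185} + 0} = \frac{1}{\frac{96}{5185}} = \frac{5185}{96}$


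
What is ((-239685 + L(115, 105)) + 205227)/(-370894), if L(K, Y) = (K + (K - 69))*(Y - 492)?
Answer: 96765/370894 ≈ 0.26090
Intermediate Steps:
L(K, Y) = (-492 + Y)*(-69 + 2*K) (L(K, Y) = (K + (-69 + K))*(-492 + Y) = (-69 + 2*K)*(-492 + Y) = (-492 + Y)*(-69 + 2*K))
((-239685 + L(115, 105)) + 205227)/(-370894) = ((-239685 + (33948 - 984*115 - 69*105 + 2*115*105)) + 205227)/(-370894) = ((-239685 + (33948 - 113160 - 7245 + 24150)) + 205227)*(-1/370894) = ((-239685 - 62307) + 205227)*(-1/370894) = (-301992 + 205227)*(-1/370894) = -96765*(-1/370894) = 96765/370894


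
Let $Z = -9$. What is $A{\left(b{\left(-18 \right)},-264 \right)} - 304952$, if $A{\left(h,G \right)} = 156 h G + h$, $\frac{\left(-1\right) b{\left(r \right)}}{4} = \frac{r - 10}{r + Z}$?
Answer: $- \frac{3621208}{27} \approx -1.3412 \cdot 10^{5}$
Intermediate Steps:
$b{\left(r \right)} = - \frac{4 \left(-10 + r\right)}{-9 + r}$ ($b{\left(r \right)} = - 4 \frac{r - 10}{r - 9} = - 4 \frac{-10 + r}{-9 + r} = - \frac{4 \left(-10 + r\right)}{-9 + r}$)
$A{\left(h,G \right)} = h + 156 G h$ ($A{\left(h,G \right)} = 156 G h + h = h + 156 G h$)
$A{\left(b{\left(-18 \right)},-264 \right)} - 304952 = \frac{4 \left(10 - -18\right)}{-9 - 18} \left(1 + 156 \left(-264\right)\right) - 304952 = \frac{4 \left(10 + 18\right)}{-27} \left(1 - 41184\right) - 304952 = 4 \left(- \frac{1}{27}\right) 28 \left(-41183\right) - 304952 = \left(- \frac{112}{27}\right) \left(-41183\right) - 304952 = \frac{4612496}{27} - 304952 = - \frac{3621208}{27}$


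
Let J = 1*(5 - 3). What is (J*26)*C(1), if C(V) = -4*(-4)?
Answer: 832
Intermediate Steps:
J = 2 (J = 1*2 = 2)
C(V) = 16
(J*26)*C(1) = (2*26)*16 = 52*16 = 832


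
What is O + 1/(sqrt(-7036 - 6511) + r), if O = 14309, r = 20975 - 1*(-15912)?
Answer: 19469745734531/1360664316 - I*sqrt(13547)/1360664316 ≈ 14309.0 - 8.554e-8*I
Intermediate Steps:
r = 36887 (r = 20975 + 15912 = 36887)
O + 1/(sqrt(-7036 - 6511) + r) = 14309 + 1/(sqrt(-7036 - 6511) + 36887) = 14309 + 1/(sqrt(-13547) + 36887) = 14309 + 1/(I*sqrt(13547) + 36887) = 14309 + 1/(36887 + I*sqrt(13547))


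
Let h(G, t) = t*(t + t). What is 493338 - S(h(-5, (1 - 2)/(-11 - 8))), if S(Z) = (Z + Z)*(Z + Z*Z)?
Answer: 23209520837874/47045881 ≈ 4.9334e+5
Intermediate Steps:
h(G, t) = 2*t² (h(G, t) = t*(2*t) = 2*t²)
S(Z) = 2*Z*(Z + Z²) (S(Z) = (2*Z)*(Z + Z²) = 2*Z*(Z + Z²))
493338 - S(h(-5, (1 - 2)/(-11 - 8))) = 493338 - 2*(2*((1 - 2)/(-11 - 8))²)²*(1 + 2*((1 - 2)/(-11 - 8))²) = 493338 - 2*(2*(-1/(-19))²)²*(1 + 2*(-1/(-19))²) = 493338 - 2*(2*(-1*(-1/19))²)²*(1 + 2*(-1*(-1/19))²) = 493338 - 2*(2*(1/19)²)²*(1 + 2*(1/19)²) = 493338 - 2*(2*(1/361))²*(1 + 2*(1/361)) = 493338 - 2*(2/361)²*(1 + 2/361) = 493338 - 2*4*363/(130321*361) = 493338 - 1*2904/47045881 = 493338 - 2904/47045881 = 23209520837874/47045881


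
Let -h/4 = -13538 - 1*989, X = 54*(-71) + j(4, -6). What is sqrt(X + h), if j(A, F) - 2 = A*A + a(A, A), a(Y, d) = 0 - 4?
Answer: 12*sqrt(377) ≈ 233.00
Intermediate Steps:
a(Y, d) = -4
j(A, F) = -2 + A**2 (j(A, F) = 2 + (A*A - 4) = 2 + (A**2 - 4) = 2 + (-4 + A**2) = -2 + A**2)
X = -3820 (X = 54*(-71) + (-2 + 4**2) = -3834 + (-2 + 16) = -3834 + 14 = -3820)
h = 58108 (h = -4*(-13538 - 1*989) = -4*(-13538 - 989) = -4*(-14527) = 58108)
sqrt(X + h) = sqrt(-3820 + 58108) = sqrt(54288) = 12*sqrt(377)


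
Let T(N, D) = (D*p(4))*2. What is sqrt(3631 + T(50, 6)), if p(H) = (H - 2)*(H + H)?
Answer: sqrt(3823) ≈ 61.830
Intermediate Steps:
p(H) = 2*H*(-2 + H) (p(H) = (-2 + H)*(2*H) = 2*H*(-2 + H))
T(N, D) = 32*D (T(N, D) = (D*(2*4*(-2 + 4)))*2 = (D*(2*4*2))*2 = (D*16)*2 = (16*D)*2 = 32*D)
sqrt(3631 + T(50, 6)) = sqrt(3631 + 32*6) = sqrt(3631 + 192) = sqrt(3823)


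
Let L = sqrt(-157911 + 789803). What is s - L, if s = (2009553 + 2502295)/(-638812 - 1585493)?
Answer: -4511848/2224305 - 2*sqrt(157973) ≈ -796.94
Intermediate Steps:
L = 2*sqrt(157973) (L = sqrt(631892) = 2*sqrt(157973) ≈ 794.92)
s = -4511848/2224305 (s = 4511848/(-2224305) = 4511848*(-1/2224305) = -4511848/2224305 ≈ -2.0284)
s - L = -4511848/2224305 - 2*sqrt(157973)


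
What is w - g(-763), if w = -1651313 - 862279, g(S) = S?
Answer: -2512829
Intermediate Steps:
w = -2513592
w - g(-763) = -2513592 - 1*(-763) = -2513592 + 763 = -2512829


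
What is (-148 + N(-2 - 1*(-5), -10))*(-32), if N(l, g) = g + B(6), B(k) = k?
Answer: 4864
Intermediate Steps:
N(l, g) = 6 + g (N(l, g) = g + 6 = 6 + g)
(-148 + N(-2 - 1*(-5), -10))*(-32) = (-148 + (6 - 10))*(-32) = (-148 - 4)*(-32) = -152*(-32) = 4864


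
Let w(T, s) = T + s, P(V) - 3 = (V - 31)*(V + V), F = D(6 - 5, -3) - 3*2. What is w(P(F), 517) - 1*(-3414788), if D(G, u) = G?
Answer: 3415668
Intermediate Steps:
F = -5 (F = (6 - 5) - 3*2 = 1 - 6 = -5)
P(V) = 3 + 2*V*(-31 + V) (P(V) = 3 + (V - 31)*(V + V) = 3 + (-31 + V)*(2*V) = 3 + 2*V*(-31 + V))
w(P(F), 517) - 1*(-3414788) = ((3 - 62*(-5) + 2*(-5)²) + 517) - 1*(-3414788) = ((3 + 310 + 2*25) + 517) + 3414788 = ((3 + 310 + 50) + 517) + 3414788 = (363 + 517) + 3414788 = 880 + 3414788 = 3415668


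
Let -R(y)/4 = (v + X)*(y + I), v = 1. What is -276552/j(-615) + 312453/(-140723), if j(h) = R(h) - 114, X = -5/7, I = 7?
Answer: -136845511785/286089859 ≈ -478.33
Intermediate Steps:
X = -5/7 (X = -5*⅐ = -5/7 ≈ -0.71429)
R(y) = -8 - 8*y/7 (R(y) = -4*(1 - 5/7)*(y + 7) = -8*(7 + y)/7 = -4*(2 + 2*y/7) = -8 - 8*y/7)
j(h) = -122 - 8*h/7 (j(h) = (-8 - 8*h/7) - 114 = -122 - 8*h/7)
-276552/j(-615) + 312453/(-140723) = -276552/(-122 - 8/7*(-615)) + 312453/(-140723) = -276552/(-122 + 4920/7) + 312453*(-1/140723) = -276552/4066/7 - 312453/140723 = -276552*7/4066 - 312453/140723 = -967932/2033 - 312453/140723 = -136845511785/286089859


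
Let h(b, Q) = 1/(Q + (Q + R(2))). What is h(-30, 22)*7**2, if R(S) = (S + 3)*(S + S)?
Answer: 49/64 ≈ 0.76563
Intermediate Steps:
R(S) = 2*S*(3 + S) (R(S) = (3 + S)*(2*S) = 2*S*(3 + S))
h(b, Q) = 1/(20 + 2*Q) (h(b, Q) = 1/(Q + (Q + 2*2*(3 + 2))) = 1/(Q + (Q + 2*2*5)) = 1/(Q + (Q + 20)) = 1/(Q + (20 + Q)) = 1/(20 + 2*Q))
h(-30, 22)*7**2 = (1/(2*(10 + 22)))*7**2 = ((1/2)/32)*49 = ((1/2)*(1/32))*49 = (1/64)*49 = 49/64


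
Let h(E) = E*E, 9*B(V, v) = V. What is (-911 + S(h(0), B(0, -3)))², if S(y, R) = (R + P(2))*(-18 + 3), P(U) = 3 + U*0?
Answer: 913936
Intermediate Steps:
B(V, v) = V/9
h(E) = E²
P(U) = 3 (P(U) = 3 + 0 = 3)
S(y, R) = -45 - 15*R (S(y, R) = (R + 3)*(-18 + 3) = (3 + R)*(-15) = -45 - 15*R)
(-911 + S(h(0), B(0, -3)))² = (-911 + (-45 - 5*0/3))² = (-911 + (-45 - 15*0))² = (-911 + (-45 + 0))² = (-911 - 45)² = (-956)² = 913936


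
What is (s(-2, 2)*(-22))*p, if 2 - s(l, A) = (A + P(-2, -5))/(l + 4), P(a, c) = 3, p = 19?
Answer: 209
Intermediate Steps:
s(l, A) = 2 - (3 + A)/(4 + l) (s(l, A) = 2 - (A + 3)/(l + 4) = 2 - (3 + A)/(4 + l))
(s(-2, 2)*(-22))*p = (((5 - 1*2 + 2*(-2))/(4 - 2))*(-22))*19 = (((5 - 2 - 4)/2)*(-22))*19 = (((½)*(-1))*(-22))*19 = -½*(-22)*19 = 11*19 = 209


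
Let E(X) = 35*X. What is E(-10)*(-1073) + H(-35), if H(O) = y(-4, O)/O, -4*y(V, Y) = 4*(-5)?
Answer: 2628849/7 ≈ 3.7555e+5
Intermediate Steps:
y(V, Y) = 5 (y(V, Y) = -(-5) = -¼*(-20) = 5)
H(O) = 5/O
E(-10)*(-1073) + H(-35) = (35*(-10))*(-1073) + 5/(-35) = -350*(-1073) + 5*(-1/35) = 375550 - ⅐ = 2628849/7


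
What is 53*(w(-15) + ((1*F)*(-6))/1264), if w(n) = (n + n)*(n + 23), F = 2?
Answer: -4019679/316 ≈ -12721.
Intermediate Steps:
w(n) = 2*n*(23 + n) (w(n) = (2*n)*(23 + n) = 2*n*(23 + n))
53*(w(-15) + ((1*F)*(-6))/1264) = 53*(2*(-15)*(23 - 15) + ((1*2)*(-6))/1264) = 53*(2*(-15)*8 + (2*(-6))*(1/1264)) = 53*(-240 - 12*1/1264) = 53*(-240 - 3/316) = 53*(-75843/316) = -4019679/316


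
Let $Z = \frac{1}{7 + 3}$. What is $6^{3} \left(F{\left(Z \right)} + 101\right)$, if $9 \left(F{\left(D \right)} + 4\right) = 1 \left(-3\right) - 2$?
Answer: $20832$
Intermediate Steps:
$Z = \frac{1}{10} \approx 0.1$
$F{\left(D \right)} = - \frac{41}{9}$ ($F{\left(D \right)} = -4 + \frac{1 \left(-3\right) - 2}{9} = -4 + \frac{-3 - 2}{9} = -4 + \frac{1}{9} \left(-5\right) = -4 - \frac{5}{9} = - \frac{41}{9}$)
$6^{3} \left(F{\left(Z \right)} + 101\right) = 6^{3} \left(- \frac{41}{9} + 101\right) = 216 \cdot \frac{868}{9} = 20832$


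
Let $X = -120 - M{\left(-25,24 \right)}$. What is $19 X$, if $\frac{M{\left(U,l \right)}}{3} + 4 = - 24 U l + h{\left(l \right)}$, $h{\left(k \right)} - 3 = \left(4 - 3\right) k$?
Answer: $-824391$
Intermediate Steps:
$h{\left(k \right)} = 3 + k$ ($h{\left(k \right)} = 3 + \left(4 - 3\right) k = 3 + 1 k = 3 + k$)
$M{\left(U,l \right)} = -3 + 3 l - 72 U l$ ($M{\left(U,l \right)} = -12 + 3 \left(- 24 U l + \left(3 + l\right)\right) = -12 + 3 \left(3 + l - 24 U l\right) = -12 + \left(9 + 3 l - 72 U l\right) = -3 + 3 l - 72 U l$)
$X = -43389$ ($X = -120 - \left(-3 + 3 \cdot 24 - \left(-1800\right) 24\right) = -120 - \left(-3 + 72 + 43200\right) = -120 - 43269 = -43389$)
$19 X = 19 \left(-43389\right) = -824391$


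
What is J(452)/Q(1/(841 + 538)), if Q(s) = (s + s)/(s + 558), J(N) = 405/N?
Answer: 311640615/904 ≈ 3.4474e+5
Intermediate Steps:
Q(s) = 2*s/(558 + s) (Q(s) = (2*s)/(558 + s) = 2*s/(558 + s))
J(452)/Q(1/(841 + 538)) = (405/452)/((2/((841 + 538)*(558 + 1/(841 + 538))))) = (405*(1/452))/((2/(1379*(558 + 1/1379)))) = 405/(452*((2*(1/1379)/(558 + 1/1379)))) = 405/(452*((2*(1/1379)/(769483/1379)))) = 405/(452*((2*(1/1379)*(1379/769483)))) = 405/(452*(2/769483)) = (405/452)*(769483/2) = 311640615/904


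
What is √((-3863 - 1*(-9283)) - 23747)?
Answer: I*√18327 ≈ 135.38*I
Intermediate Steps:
√((-3863 - 1*(-9283)) - 23747) = √((-3863 + 9283) - 23747) = √(5420 - 23747) = √(-18327) = I*√18327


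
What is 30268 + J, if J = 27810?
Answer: 58078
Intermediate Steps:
30268 + J = 30268 + 27810 = 58078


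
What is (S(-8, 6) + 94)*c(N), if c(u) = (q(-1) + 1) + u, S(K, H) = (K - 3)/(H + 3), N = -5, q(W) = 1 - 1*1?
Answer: -3340/9 ≈ -371.11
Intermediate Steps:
q(W) = 0 (q(W) = 1 - 1 = 0)
S(K, H) = (-3 + K)/(3 + H)
c(u) = 1 + u (c(u) = (0 + 1) + u = 1 + u)
(S(-8, 6) + 94)*c(N) = ((-3 - 8)/(3 + 6) + 94)*(1 - 5) = (-11/9 + 94)*(-4) = (835/9)*(-4) = -3340/9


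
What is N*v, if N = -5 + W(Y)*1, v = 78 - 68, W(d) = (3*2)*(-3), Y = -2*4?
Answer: -230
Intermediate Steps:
Y = -8
W(d) = -18 (W(d) = 6*(-3) = -18)
v = 10
N = -23 (N = -5 - 18*1 = -5 - 18 = -23)
N*v = -23*10 = -230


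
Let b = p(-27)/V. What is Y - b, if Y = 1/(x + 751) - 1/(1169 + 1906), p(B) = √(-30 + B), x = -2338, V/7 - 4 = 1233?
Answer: -518/542225 - I*√57/8659 ≈ -0.00095532 - 0.00087191*I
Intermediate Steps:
V = 8659 (V = 28 + 7*1233 = 28 + 8631 = 8659)
Y = -518/542225 (Y = 1/(-2338 + 751) - 1/(1169 + 1906) = 1/(-1587) - 1/3075 = -1/1587 - 1*1/3075 = -1/1587 - 1/3075 = -518/542225 ≈ -0.00095532)
b = I*√57/8659 (b = √(-30 - 27)/8659 = √(-57)*(1/8659) = (I*√57)*(1/8659) = I*√57/8659 ≈ 0.00087191*I)
Y - b = -518/542225 - I*√57/8659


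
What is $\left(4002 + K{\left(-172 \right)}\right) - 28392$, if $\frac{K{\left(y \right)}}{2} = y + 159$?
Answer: $-24416$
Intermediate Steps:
$K{\left(y \right)} = 318 + 2 y$ ($K{\left(y \right)} = 2 \left(y + 159\right) = 2 \left(159 + y\right) = 318 + 2 y$)
$\left(4002 + K{\left(-172 \right)}\right) - 28392 = \left(4002 + \left(318 + 2 \left(-172\right)\right)\right) - 28392 = \left(4002 + \left(318 - 344\right)\right) - 28392 = \left(4002 - 26\right) - 28392 = 3976 - 28392 = -24416$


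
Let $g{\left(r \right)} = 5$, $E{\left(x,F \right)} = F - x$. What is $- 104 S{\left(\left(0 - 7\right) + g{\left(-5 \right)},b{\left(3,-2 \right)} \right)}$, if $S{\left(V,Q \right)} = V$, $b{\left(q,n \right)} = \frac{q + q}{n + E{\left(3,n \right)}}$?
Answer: $208$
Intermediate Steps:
$b{\left(q,n \right)} = \frac{2 q}{-3 + 2 n}$ ($b{\left(q,n \right)} = \frac{q + q}{n + \left(n - 3\right)} = \frac{2 q}{n + \left(n - 3\right)} = \frac{2 q}{n + \left(-3 + n\right)} = \frac{2 q}{-3 + 2 n}$)
$- 104 S{\left(\left(0 - 7\right) + g{\left(-5 \right)},b{\left(3,-2 \right)} \right)} = - 104 \left(\left(0 - 7\right) + 5\right) = - 104 \left(-7 + 5\right) = \left(-104\right) \left(-2\right) = 208$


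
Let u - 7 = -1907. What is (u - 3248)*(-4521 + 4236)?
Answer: 1467180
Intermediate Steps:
u = -1900 (u = 7 - 1907 = -1900)
(u - 3248)*(-4521 + 4236) = (-1900 - 3248)*(-4521 + 4236) = -5148*(-285) = 1467180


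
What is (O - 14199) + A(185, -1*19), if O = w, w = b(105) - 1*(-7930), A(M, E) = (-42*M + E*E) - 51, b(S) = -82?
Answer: -13811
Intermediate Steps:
A(M, E) = -51 + E**2 - 42*M (A(M, E) = (-42*M + E**2) - 51 = (E**2 - 42*M) - 51 = -51 + E**2 - 42*M)
w = 7848 (w = -82 - 1*(-7930) = -82 + 7930 = 7848)
O = 7848
(O - 14199) + A(185, -1*19) = (7848 - 14199) + (-51 + (-1*19)**2 - 42*185) = -6351 + (-51 + (-19)**2 - 7770) = -6351 + (-51 + 361 - 7770) = -6351 - 7460 = -13811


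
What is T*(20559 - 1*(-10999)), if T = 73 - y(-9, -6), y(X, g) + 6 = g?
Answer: 2682430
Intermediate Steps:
y(X, g) = -6 + g
T = 85 (T = 73 - (-6 - 6) = 73 - 1*(-12) = 73 + 12 = 85)
T*(20559 - 1*(-10999)) = 85*(20559 - 1*(-10999)) = 85*(20559 + 10999) = 85*31558 = 2682430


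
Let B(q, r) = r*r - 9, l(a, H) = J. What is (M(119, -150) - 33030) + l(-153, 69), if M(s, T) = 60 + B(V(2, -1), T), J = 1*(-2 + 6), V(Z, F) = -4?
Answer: -10475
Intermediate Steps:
J = 4 (J = 1*4 = 4)
l(a, H) = 4
B(q, r) = -9 + r**2 (B(q, r) = r**2 - 9 = -9 + r**2)
M(s, T) = 51 + T**2 (M(s, T) = 60 + (-9 + T**2) = 51 + T**2)
(M(119, -150) - 33030) + l(-153, 69) = ((51 + (-150)**2) - 33030) + 4 = ((51 + 22500) - 33030) + 4 = (22551 - 33030) + 4 = -10479 + 4 = -10475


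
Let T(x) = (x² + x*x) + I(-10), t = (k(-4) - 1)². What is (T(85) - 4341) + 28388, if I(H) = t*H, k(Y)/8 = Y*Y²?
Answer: -2593193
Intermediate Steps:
k(Y) = 8*Y³ (k(Y) = 8*(Y*Y²) = 8*Y³)
t = 263169 (t = (8*(-4)³ - 1)² = (8*(-64) - 1)² = (-512 - 1)² = (-513)² = 263169)
I(H) = 263169*H
T(x) = -2631690 + 2*x² (T(x) = (x² + x*x) + 263169*(-10) = (x² + x²) - 2631690 = 2*x² - 2631690 = -2631690 + 2*x²)
(T(85) - 4341) + 28388 = ((-2631690 + 2*85²) - 4341) + 28388 = ((-2631690 + 2*7225) - 4341) + 28388 = ((-2631690 + 14450) - 4341) + 28388 = (-2617240 - 4341) + 28388 = -2621581 + 28388 = -2593193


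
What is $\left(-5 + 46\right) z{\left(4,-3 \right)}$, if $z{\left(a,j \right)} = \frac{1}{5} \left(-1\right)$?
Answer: $- \frac{41}{5} \approx -8.2$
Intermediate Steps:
$z{\left(a,j \right)} = - \frac{1}{5}$ ($z{\left(a,j \right)} = \frac{1}{5} \left(-1\right) = - \frac{1}{5}$)
$\left(-5 + 46\right) z{\left(4,-3 \right)} = \left(-5 + 46\right) \left(- \frac{1}{5}\right) = 41 \left(- \frac{1}{5}\right) = - \frac{41}{5}$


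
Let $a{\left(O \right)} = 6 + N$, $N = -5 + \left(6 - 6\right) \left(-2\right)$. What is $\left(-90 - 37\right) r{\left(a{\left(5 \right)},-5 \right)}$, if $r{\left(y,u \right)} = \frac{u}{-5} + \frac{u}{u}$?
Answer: $-254$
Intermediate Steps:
$N = -5$ ($N = -5 + \left(6 - 6\right) \left(-2\right) = -5 + 0 \left(-2\right) = -5 + 0 = -5$)
$a{\left(O \right)} = 1$ ($a{\left(O \right)} = 6 - 5 = 1$)
$r{\left(y,u \right)} = 1 - \frac{u}{5}$ ($r{\left(y,u \right)} = u \left(- \frac{1}{5}\right) + 1 = - \frac{u}{5} + 1 = 1 - \frac{u}{5}$)
$\left(-90 - 37\right) r{\left(a{\left(5 \right)},-5 \right)} = \left(-90 - 37\right) \left(1 - -1\right) = - 127 \left(1 + 1\right) = \left(-127\right) 2 = -254$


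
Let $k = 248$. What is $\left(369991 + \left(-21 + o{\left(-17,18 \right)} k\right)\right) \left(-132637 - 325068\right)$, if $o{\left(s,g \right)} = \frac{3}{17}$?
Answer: $- \frac{2879071552970}{17} \approx -1.6936 \cdot 10^{11}$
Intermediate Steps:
$o{\left(s,g \right)} = \frac{3}{17}$ ($o{\left(s,g \right)} = 3 \cdot \frac{1}{17} = \frac{3}{17}$)
$\left(369991 + \left(-21 + o{\left(-17,18 \right)} k\right)\right) \left(-132637 - 325068\right) = \left(369991 + \left(-21 + \frac{3}{17} \cdot 248\right)\right) \left(-132637 - 325068\right) = \left(369991 + \left(-21 + \frac{744}{17}\right)\right) \left(-457705\right) = \left(369991 + \frac{387}{17}\right) \left(-457705\right) = \frac{6290234}{17} \left(-457705\right) = - \frac{2879071552970}{17}$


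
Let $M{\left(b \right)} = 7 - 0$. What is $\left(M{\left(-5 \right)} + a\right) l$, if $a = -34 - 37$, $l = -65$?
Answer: $4160$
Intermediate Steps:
$M{\left(b \right)} = 7$ ($M{\left(b \right)} = 7 + 0 = 7$)
$a = -71$ ($a = -34 - 37 = -71$)
$\left(M{\left(-5 \right)} + a\right) l = \left(7 - 71\right) \left(-65\right) = \left(-64\right) \left(-65\right) = 4160$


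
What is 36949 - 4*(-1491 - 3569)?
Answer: 57189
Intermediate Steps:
36949 - 4*(-1491 - 3569) = 36949 - 4*(-5060) = 36949 + 20240 = 57189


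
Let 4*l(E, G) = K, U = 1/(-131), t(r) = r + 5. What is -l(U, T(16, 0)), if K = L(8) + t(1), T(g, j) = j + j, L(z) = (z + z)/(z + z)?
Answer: -7/4 ≈ -1.7500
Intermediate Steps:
t(r) = 5 + r
L(z) = 1 (L(z) = (2*z)/((2*z)) = (2*z)*(1/(2*z)) = 1)
T(g, j) = 2*j
U = -1/131 ≈ -0.0076336
K = 7 (K = 1 + (5 + 1) = 1 + 6 = 7)
l(E, G) = 7/4 (l(E, G) = (1/4)*7 = 7/4)
-l(U, T(16, 0)) = -1*7/4 = -7/4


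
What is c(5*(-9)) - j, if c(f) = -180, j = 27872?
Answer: -28052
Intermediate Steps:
c(5*(-9)) - j = -180 - 1*27872 = -180 - 27872 = -28052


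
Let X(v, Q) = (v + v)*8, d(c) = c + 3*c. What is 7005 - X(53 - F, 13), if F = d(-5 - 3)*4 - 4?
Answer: 4045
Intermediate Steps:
d(c) = 4*c
F = -132 (F = (4*(-5 - 3))*4 - 4 = (4*(-8))*4 - 4 = -32*4 - 4 = -128 - 4 = -132)
X(v, Q) = 16*v (X(v, Q) = (2*v)*8 = 16*v)
7005 - X(53 - F, 13) = 7005 - 16*(53 - 1*(-132)) = 7005 - 16*(53 + 132) = 7005 - 16*185 = 7005 - 1*2960 = 7005 - 2960 = 4045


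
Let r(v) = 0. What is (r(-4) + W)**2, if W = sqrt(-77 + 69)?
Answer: -8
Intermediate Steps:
W = 2*I*sqrt(2) (W = sqrt(-8) = 2*I*sqrt(2) ≈ 2.8284*I)
(r(-4) + W)**2 = (0 + 2*I*sqrt(2))**2 = (2*I*sqrt(2))**2 = -8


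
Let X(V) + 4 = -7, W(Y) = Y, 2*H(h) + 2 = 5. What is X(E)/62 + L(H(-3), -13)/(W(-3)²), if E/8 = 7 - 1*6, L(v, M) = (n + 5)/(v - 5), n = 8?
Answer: -2305/3906 ≈ -0.59012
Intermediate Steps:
H(h) = 3/2 (H(h) = -1 + (½)*5 = -1 + 5/2 = 3/2)
L(v, M) = 13/(-5 + v) (L(v, M) = (8 + 5)/(v - 5) = 13/(-5 + v))
E = 8 (E = 8*(7 - 1*6) = 8*(7 - 6) = 8*1 = 8)
X(V) = -11 (X(V) = -4 - 7 = -11)
X(E)/62 + L(H(-3), -13)/(W(-3)²) = -11/62 + (13/(-5 + 3/2))/((-3)²) = -11*1/62 + (13/(-7/2))/9 = -11/62 + (13*(-2/7))*(⅑) = -11/62 - 26/7*⅑ = -11/62 - 26/63 = -2305/3906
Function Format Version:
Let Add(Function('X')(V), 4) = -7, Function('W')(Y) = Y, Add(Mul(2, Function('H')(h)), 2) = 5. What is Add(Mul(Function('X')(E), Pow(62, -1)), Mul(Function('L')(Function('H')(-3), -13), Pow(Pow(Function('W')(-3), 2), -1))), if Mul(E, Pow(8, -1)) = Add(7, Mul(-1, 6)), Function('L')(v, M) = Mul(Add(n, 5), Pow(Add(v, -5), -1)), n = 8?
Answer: Rational(-2305, 3906) ≈ -0.59012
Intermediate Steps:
Function('H')(h) = Rational(3, 2) (Function('H')(h) = Add(-1, Mul(Rational(1, 2), 5)) = Add(-1, Rational(5, 2)) = Rational(3, 2))
Function('L')(v, M) = Mul(13, Pow(Add(-5, v), -1)) (Function('L')(v, M) = Mul(Add(8, 5), Pow(Add(v, -5), -1)) = Mul(13, Pow(Add(-5, v), -1)))
E = 8 (E = Mul(8, Add(7, Mul(-1, 6))) = Mul(8, Add(7, -6)) = Mul(8, 1) = 8)
Function('X')(V) = -11 (Function('X')(V) = Add(-4, -7) = -11)
Add(Mul(Function('X')(E), Pow(62, -1)), Mul(Function('L')(Function('H')(-3), -13), Pow(Pow(Function('W')(-3), 2), -1))) = Add(Mul(-11, Pow(62, -1)), Mul(Mul(13, Pow(Add(-5, Rational(3, 2)), -1)), Pow(Pow(-3, 2), -1))) = Add(Mul(-11, Rational(1, 62)), Mul(Mul(13, Pow(Rational(-7, 2), -1)), Pow(9, -1))) = Add(Rational(-11, 62), Mul(Mul(13, Rational(-2, 7)), Rational(1, 9))) = Add(Rational(-11, 62), Mul(Rational(-26, 7), Rational(1, 9))) = Add(Rational(-11, 62), Rational(-26, 63)) = Rational(-2305, 3906)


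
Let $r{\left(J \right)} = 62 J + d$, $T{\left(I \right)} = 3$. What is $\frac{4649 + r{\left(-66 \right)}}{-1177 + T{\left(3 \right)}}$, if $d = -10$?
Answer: $- \frac{547}{1174} \approx -0.46593$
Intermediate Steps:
$r{\left(J \right)} = -10 + 62 J$ ($r{\left(J \right)} = 62 J - 10 = -10 + 62 J$)
$\frac{4649 + r{\left(-66 \right)}}{-1177 + T{\left(3 \right)}} = \frac{4649 + \left(-10 + 62 \left(-66\right)\right)}{-1177 + 3} = \frac{4649 - 4102}{-1174} = \left(4649 - 4102\right) \left(- \frac{1}{1174}\right) = 547 \left(- \frac{1}{1174}\right) = - \frac{547}{1174}$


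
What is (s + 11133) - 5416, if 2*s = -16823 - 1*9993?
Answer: -7691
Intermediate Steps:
s = -13408 (s = (-16823 - 1*9993)/2 = (-16823 - 9993)/2 = (1/2)*(-26816) = -13408)
(s + 11133) - 5416 = (-13408 + 11133) - 5416 = -2275 - 5416 = -7691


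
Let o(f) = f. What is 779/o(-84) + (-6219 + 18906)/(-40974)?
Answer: -5497409/573636 ≈ -9.5835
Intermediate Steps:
779/o(-84) + (-6219 + 18906)/(-40974) = 779/(-84) + (-6219 + 18906)/(-40974) = 779*(-1/84) + 12687*(-1/40974) = -779/84 - 4229/13658 = -5497409/573636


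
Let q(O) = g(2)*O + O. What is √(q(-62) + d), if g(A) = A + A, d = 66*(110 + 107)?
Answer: 2*√3503 ≈ 118.37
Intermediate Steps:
d = 14322 (d = 66*217 = 14322)
g(A) = 2*A
q(O) = 5*O (q(O) = (2*2)*O + O = 4*O + O = 5*O)
√(q(-62) + d) = √(5*(-62) + 14322) = √(-310 + 14322) = √14012 = 2*√3503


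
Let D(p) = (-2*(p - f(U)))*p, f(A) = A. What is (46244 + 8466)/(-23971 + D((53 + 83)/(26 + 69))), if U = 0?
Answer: -493757750/216375267 ≈ -2.2820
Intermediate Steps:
D(p) = -2*p² (D(p) = (-2*(p - 1*0))*p = (-2*(p + 0))*p = (-2*p)*p = -2*p²)
(46244 + 8466)/(-23971 + D((53 + 83)/(26 + 69))) = (46244 + 8466)/(-23971 - 2*(53 + 83)²/(26 + 69)²) = 54710/(-23971 - 2*(136/95)²) = 54710/(-23971 - 2*18496/9025) = 54710/(-23971 - 36992/9025) = 54710/(-216375267/9025) = 54710*(-9025/216375267) = -493757750/216375267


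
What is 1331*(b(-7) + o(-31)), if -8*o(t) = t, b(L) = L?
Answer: -33275/8 ≈ -4159.4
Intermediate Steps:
o(t) = -t/8
1331*(b(-7) + o(-31)) = 1331*(-7 - ⅛*(-31)) = 1331*(-7 + 31/8) = 1331*(-25/8) = -33275/8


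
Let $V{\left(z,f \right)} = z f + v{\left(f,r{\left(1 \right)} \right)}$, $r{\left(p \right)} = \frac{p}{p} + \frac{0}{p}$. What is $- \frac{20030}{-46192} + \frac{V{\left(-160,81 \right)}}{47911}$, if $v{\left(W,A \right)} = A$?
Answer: $\frac{180527601}{1106552456} \approx 0.16314$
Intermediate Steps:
$r{\left(p \right)} = 1$ ($r{\left(p \right)} = 1 + 0 = 1$)
$V{\left(z,f \right)} = 1 + f z$ ($V{\left(z,f \right)} = z f + 1 = f z + 1 = 1 + f z$)
$- \frac{20030}{-46192} + \frac{V{\left(-160,81 \right)}}{47911} = - \frac{20030}{-46192} + \frac{1 + 81 \left(-160\right)}{47911} = \left(-20030\right) \left(- \frac{1}{46192}\right) + \left(1 - 12960\right) \frac{1}{47911} = \frac{10015}{23096} - \frac{12959}{47911} = \frac{180527601}{1106552456}$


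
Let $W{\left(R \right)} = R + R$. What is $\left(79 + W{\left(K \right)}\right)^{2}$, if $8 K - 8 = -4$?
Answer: $6400$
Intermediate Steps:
$K = \frac{1}{2}$ ($K = 1 + \frac{1}{8} \left(-4\right) = 1 - \frac{1}{2} = \frac{1}{2} \approx 0.5$)
$W{\left(R \right)} = 2 R$
$\left(79 + W{\left(K \right)}\right)^{2} = \left(79 + 2 \cdot \frac{1}{2}\right)^{2} = \left(79 + 1\right)^{2} = 80^{2} = 6400$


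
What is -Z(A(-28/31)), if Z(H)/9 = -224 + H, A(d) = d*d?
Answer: 1930320/961 ≈ 2008.7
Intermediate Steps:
A(d) = d**2
Z(H) = -2016 + 9*H (Z(H) = 9*(-224 + H) = -2016 + 9*H)
-Z(A(-28/31)) = -(-2016 + 9*(-28/31)**2) = -(-2016 + 9*(784/961)) = -(-2016 + 7056/961) = -1*(-1930320/961) = 1930320/961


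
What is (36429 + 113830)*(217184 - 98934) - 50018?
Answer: 17768076732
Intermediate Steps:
(36429 + 113830)*(217184 - 98934) - 50018 = 150259*118250 - 50018 = 17768126750 - 50018 = 17768076732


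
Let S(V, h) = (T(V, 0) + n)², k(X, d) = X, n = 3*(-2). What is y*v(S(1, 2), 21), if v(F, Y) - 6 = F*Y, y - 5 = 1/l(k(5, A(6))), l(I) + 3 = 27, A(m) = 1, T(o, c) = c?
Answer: 15367/4 ≈ 3841.8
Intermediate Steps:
n = -6
l(I) = 24 (l(I) = -3 + 27 = 24)
S(V, h) = 36 (S(V, h) = (0 - 6)² = (-6)² = 36)
y = 121/24 (y = 5 + 1/24 = 121/24 ≈ 5.0417)
v(F, Y) = 6 + F*Y
y*v(S(1, 2), 21) = 121*(6 + 36*21)/24 = 121*(6 + 756)/24 = (121/24)*762 = 15367/4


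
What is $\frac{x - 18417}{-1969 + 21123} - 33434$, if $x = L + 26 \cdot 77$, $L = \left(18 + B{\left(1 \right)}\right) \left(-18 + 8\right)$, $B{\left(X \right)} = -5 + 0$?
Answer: $- \frac{640411381}{19154} \approx -33435.0$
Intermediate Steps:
$B{\left(X \right)} = -5$
$L = -130$ ($L = \left(18 - 5\right) \left(-18 + 8\right) = 13 \left(-10\right) = -130$)
$x = 1872$ ($x = -130 + 26 \cdot 77 = -130 + 2002 = 1872$)
$\frac{x - 18417}{-1969 + 21123} - 33434 = \frac{1872 - 18417}{-1969 + 21123} - 33434 = - \frac{16545}{19154} - 33434 = - \frac{640411381}{19154}$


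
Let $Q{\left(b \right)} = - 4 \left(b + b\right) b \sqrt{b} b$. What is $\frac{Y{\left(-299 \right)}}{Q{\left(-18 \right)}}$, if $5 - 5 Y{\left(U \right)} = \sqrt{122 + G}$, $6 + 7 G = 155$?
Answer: $\frac{i \sqrt{2} \left(-35 + \sqrt{7021}\right)}{9797760} \approx 7.0426 \cdot 10^{-6} i$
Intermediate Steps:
$G = \frac{149}{7}$ ($G = - \frac{6}{7} + \frac{1}{7} \cdot 155 = - \frac{6}{7} + \frac{155}{7} = \frac{149}{7} \approx 21.286$)
$Q{\left(b \right)} = - 8 b^{\frac{7}{2}}$ ($Q{\left(b \right)} = - 4 \cdot 2 b b \sqrt{b} b = - 8 b b \sqrt{b} b = - 8 b^{2} \sqrt{b} b = - 8 b^{\frac{5}{2}} b = - 8 b^{\frac{7}{2}}$)
$Y{\left(U \right)} = 1 - \frac{\sqrt{7021}}{35}$ ($Y{\left(U \right)} = 1 - \frac{\sqrt{122 + \frac{149}{7}}}{5} = 1 - \frac{\sqrt{\frac{1003}{7}}}{5} = 1 - \frac{\frac{1}{7} \sqrt{7021}}{5} = 1 - \frac{\sqrt{7021}}{35}$)
$\frac{Y{\left(-299 \right)}}{Q{\left(-18 \right)}} = \frac{1 - \frac{\sqrt{7021}}{35}}{\left(-8\right) \left(-18\right)^{\frac{7}{2}}} = \frac{1 - \frac{\sqrt{7021}}{35}}{\left(-8\right) \left(- 17496 i \sqrt{2}\right)} = \frac{1 - \frac{\sqrt{7021}}{35}}{139968 i \sqrt{2}} = \left(1 - \frac{\sqrt{7021}}{35}\right) \left(- \frac{i \sqrt{2}}{279936}\right) = - \frac{i \sqrt{2} \left(1 - \frac{\sqrt{7021}}{35}\right)}{279936}$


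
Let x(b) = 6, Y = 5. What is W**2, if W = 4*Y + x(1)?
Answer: 676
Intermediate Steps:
W = 26 (W = 4*5 + 6 = 20 + 6 = 26)
W**2 = 26**2 = 676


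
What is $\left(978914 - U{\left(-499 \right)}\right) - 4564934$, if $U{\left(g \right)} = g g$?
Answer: $-3835021$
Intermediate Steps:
$U{\left(g \right)} = g^{2}$
$\left(978914 - U{\left(-499 \right)}\right) - 4564934 = \left(978914 - \left(-499\right)^{2}\right) - 4564934 = \left(978914 - 249001\right) - 4564934 = 729913 - 4564934 = -3835021$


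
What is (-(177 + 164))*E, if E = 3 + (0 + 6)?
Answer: -3069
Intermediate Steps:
E = 9 (E = 3 + 6 = 9)
(-(177 + 164))*E = -(177 + 164)*9 = -1*341*9 = -341*9 = -3069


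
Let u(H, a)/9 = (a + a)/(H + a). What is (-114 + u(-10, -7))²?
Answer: 3283344/289 ≈ 11361.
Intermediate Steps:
u(H, a) = 18*a/(H + a) (u(H, a) = 9*((a + a)/(H + a)) = 9*((2*a)/(H + a)) = 9*(2*a/(H + a)) = 18*a/(H + a))
(-114 + u(-10, -7))² = (-114 + 18*(-7)/(-10 - 7))² = (-114 + 18*(-7)/(-17))² = (-114 + 18*(-7)*(-1/17))² = (-114 + 126/17)² = (-1812/17)² = 3283344/289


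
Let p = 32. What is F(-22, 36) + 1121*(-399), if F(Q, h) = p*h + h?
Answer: -446091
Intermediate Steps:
F(Q, h) = 33*h (F(Q, h) = 32*h + h = 33*h)
F(-22, 36) + 1121*(-399) = 33*36 + 1121*(-399) = 1188 - 447279 = -446091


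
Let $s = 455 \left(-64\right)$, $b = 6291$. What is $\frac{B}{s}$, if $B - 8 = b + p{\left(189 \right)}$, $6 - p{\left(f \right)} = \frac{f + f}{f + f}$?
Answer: $- \frac{197}{910} \approx -0.21648$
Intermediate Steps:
$p{\left(f \right)} = 5$ ($p{\left(f \right)} = 6 - \frac{f + f}{f + f} = 6 - \frac{2 f}{2 f} = 6 - 2 f \frac{1}{2 f} = 6 - 1 = 5$)
$s = -29120$
$B = 6304$ ($B = 8 + \left(6291 + 5\right) = 8 + 6296 = 6304$)
$\frac{B}{s} = \frac{6304}{-29120} = 6304 \left(- \frac{1}{29120}\right) = - \frac{197}{910}$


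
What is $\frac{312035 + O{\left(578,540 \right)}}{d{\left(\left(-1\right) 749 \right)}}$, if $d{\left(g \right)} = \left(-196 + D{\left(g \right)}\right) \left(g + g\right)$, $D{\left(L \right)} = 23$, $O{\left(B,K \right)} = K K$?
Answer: $\frac{603635}{259154} \approx 2.3293$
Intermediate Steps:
$O{\left(B,K \right)} = K^{2}$
$d{\left(g \right)} = - 346 g$ ($d{\left(g \right)} = \left(-196 + 23\right) \left(g + g\right) = - 173 \cdot 2 g = - 346 g$)
$\frac{312035 + O{\left(578,540 \right)}}{d{\left(\left(-1\right) 749 \right)}} = \frac{312035 + 540^{2}}{\left(-346\right) \left(\left(-1\right) 749\right)} = \frac{312035 + 291600}{\left(-346\right) \left(-749\right)} = \frac{603635}{259154}$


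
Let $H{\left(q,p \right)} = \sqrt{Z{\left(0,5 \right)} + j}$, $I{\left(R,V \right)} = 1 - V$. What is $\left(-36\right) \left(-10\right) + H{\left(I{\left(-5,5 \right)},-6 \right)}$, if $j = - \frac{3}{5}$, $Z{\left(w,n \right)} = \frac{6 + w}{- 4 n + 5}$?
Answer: $360 + i \approx 360.0 + 1.0 i$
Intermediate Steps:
$Z{\left(w,n \right)} = \frac{6 + w}{5 - 4 n}$
$j = - \frac{3}{5}$ ($j = \left(-3\right) \frac{1}{5} = - \frac{3}{5} \approx -0.6$)
$H{\left(q,p \right)} = i$ ($H{\left(q,p \right)} = \sqrt{\frac{-6 - 0}{-5 + 4 \cdot 5} - \frac{3}{5}} = \sqrt{\frac{-6 + 0}{-5 + 20} - \frac{3}{5}} = \sqrt{\frac{1}{15} \left(-6\right) - \frac{3}{5}} = \sqrt{- \frac{2}{5} - \frac{3}{5}} = \sqrt{-1} = i$)
$\left(-36\right) \left(-10\right) + H{\left(I{\left(-5,5 \right)},-6 \right)} = \left(-36\right) \left(-10\right) + i = 360 + i$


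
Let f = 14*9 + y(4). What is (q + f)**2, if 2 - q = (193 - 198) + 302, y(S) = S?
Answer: 27225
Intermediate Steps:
q = -295 (q = 2 - ((193 - 198) + 302) = 2 - (-5 + 302) = 2 - 1*297 = 2 - 297 = -295)
f = 130 (f = 14*9 + 4 = 126 + 4 = 130)
(q + f)**2 = (-295 + 130)**2 = (-165)**2 = 27225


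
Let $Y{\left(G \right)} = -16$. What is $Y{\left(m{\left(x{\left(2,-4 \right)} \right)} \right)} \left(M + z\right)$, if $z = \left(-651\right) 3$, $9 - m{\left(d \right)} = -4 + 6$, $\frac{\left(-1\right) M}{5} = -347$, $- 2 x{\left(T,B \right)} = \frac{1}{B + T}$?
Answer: $3488$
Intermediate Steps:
$x{\left(T,B \right)} = - \frac{1}{2 \left(B + T\right)}$
$M = 1735$ ($M = \left(-5\right) \left(-347\right) = 1735$)
$m{\left(d \right)} = 7$ ($m{\left(d \right)} = 9 - \left(-4 + 6\right) = 9 - 2 = 7$)
$z = -1953$
$Y{\left(m{\left(x{\left(2,-4 \right)} \right)} \right)} \left(M + z\right) = - 16 \left(1735 - 1953\right) = \left(-16\right) \left(-218\right) = 3488$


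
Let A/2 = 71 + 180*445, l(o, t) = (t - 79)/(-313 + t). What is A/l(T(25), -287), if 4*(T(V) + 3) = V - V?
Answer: 16034200/61 ≈ 2.6286e+5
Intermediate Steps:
T(V) = -3 (T(V) = -3 + (V - V)/4 = -3 + (¼)*0 = -3 + 0 = -3)
l(o, t) = (-79 + t)/(-313 + t)
A = 160342 (A = 2*(71 + 180*445) = 2*(71 + 80100) = 2*80171 = 160342)
A/l(T(25), -287) = 160342/(((-79 - 287)/(-313 - 287))) = 160342/((-366/(-600))) = 160342/((-1/600*(-366))) = 160342/(61/100) = 160342*(100/61) = 16034200/61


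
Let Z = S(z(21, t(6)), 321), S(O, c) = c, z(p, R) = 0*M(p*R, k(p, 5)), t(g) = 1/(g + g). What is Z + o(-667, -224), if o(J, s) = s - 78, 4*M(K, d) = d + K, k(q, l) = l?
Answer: 19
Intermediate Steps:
M(K, d) = K/4 + d/4 (M(K, d) = (d + K)/4 = (K + d)/4 = K/4 + d/4)
t(g) = 1/(2*g)
o(J, s) = -78 + s
z(p, R) = 0 (z(p, R) = 0*((p*R)/4 + (1/4)*5) = 0*((R*p)/4 + 5/4) = 0*(R*p/4 + 5/4) = 0*(5/4 + R*p/4) = 0)
Z = 321
Z + o(-667, -224) = 321 + (-78 - 224) = 321 - 302 = 19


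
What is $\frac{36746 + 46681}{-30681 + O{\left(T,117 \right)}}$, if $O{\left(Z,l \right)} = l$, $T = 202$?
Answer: $- \frac{27809}{10188} \approx -2.7296$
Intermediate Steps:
$\frac{36746 + 46681}{-30681 + O{\left(T,117 \right)}} = \frac{36746 + 46681}{-30681 + 117} = \frac{83427}{-30564} = 83427 \left(- \frac{1}{30564}\right) = - \frac{27809}{10188}$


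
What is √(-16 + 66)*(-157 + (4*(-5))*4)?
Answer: -1185*√2 ≈ -1675.8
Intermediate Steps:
√(-16 + 66)*(-157 + (4*(-5))*4) = √50*(-157 - 20*4) = (5*√2)*(-157 - 80) = (5*√2)*(-237) = -1185*√2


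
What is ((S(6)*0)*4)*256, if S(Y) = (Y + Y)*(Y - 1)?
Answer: 0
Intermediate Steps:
S(Y) = 2*Y*(-1 + Y) (S(Y) = (2*Y)*(-1 + Y) = 2*Y*(-1 + Y))
((S(6)*0)*4)*256 = (((2*6*(-1 + 6))*0)*4)*256 = (((2*6*5)*0)*4)*256 = ((60*0)*4)*256 = (0*4)*256 = 0*256 = 0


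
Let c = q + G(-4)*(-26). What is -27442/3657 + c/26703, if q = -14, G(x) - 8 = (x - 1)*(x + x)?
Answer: -10686940/1415259 ≈ -7.5512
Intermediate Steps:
G(x) = 8 + 2*x*(-1 + x) (G(x) = 8 + (x - 1)*(x + x) = 8 + (-1 + x)*(2*x) = 8 + 2*x*(-1 + x))
c = -1262 (c = -14 + (8 - 2*(-4) + 2*(-4)**2)*(-26) = -14 + (8 + 8 + 2*16)*(-26) = -14 + (8 + 8 + 32)*(-26) = -14 + 48*(-26) = -14 - 1248 = -1262)
-27442/3657 + c/26703 = -27442/3657 - 1262/26703 = -10686940/1415259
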